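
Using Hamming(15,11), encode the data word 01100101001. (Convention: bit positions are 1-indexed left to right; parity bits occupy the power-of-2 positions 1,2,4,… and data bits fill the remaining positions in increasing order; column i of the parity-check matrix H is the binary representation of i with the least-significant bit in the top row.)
Codeword c = d · G (mod 2), d = 01100101001:
  c[0] = d·G[:,0] = (01100101001)·(11011010101) mod 2 = 0+1+0+0+0+0+0+0+0+0+1 mod 2 = 0
  c[1] = d·G[:,1] = (01100101001)·(10110110011) mod 2 = 0+0+1+0+0+1+0+0+0+0+1 mod 2 = 1
  c[2] = d·G[:,2] = (01100101001)·(10000000000) mod 2 = 0+0+0+0+0+0+0+0+0+0+0 mod 2 = 0
  c[3] = d·G[:,3] = (01100101001)·(01110001111) mod 2 = 0+1+1+0+0+0+0+1+0+0+1 mod 2 = 0
  c[4] = d·G[:,4] = (01100101001)·(01000000000) mod 2 = 0+1+0+0+0+0+0+0+0+0+0 mod 2 = 1
  c[5] = d·G[:,5] = (01100101001)·(00100000000) mod 2 = 0+0+1+0+0+0+0+0+0+0+0 mod 2 = 1
  c[6] = d·G[:,6] = (01100101001)·(00010000000) mod 2 = 0+0+0+0+0+0+0+0+0+0+0 mod 2 = 0
  c[7] = d·G[:,7] = (01100101001)·(00001111111) mod 2 = 0+0+0+0+0+1+0+1+0+0+1 mod 2 = 1
  c[8] = d·G[:,8] = (01100101001)·(00001000000) mod 2 = 0+0+0+0+0+0+0+0+0+0+0 mod 2 = 0
  c[9] = d·G[:,9] = (01100101001)·(00000100000) mod 2 = 0+0+0+0+0+1+0+0+0+0+0 mod 2 = 1
  c[10] = d·G[:,10] = (01100101001)·(00000010000) mod 2 = 0+0+0+0+0+0+0+0+0+0+0 mod 2 = 0
  c[11] = d·G[:,11] = (01100101001)·(00000001000) mod 2 = 0+0+0+0+0+0+0+1+0+0+0 mod 2 = 1
  c[12] = d·G[:,12] = (01100101001)·(00000000100) mod 2 = 0+0+0+0+0+0+0+0+0+0+0 mod 2 = 0
  c[13] = d·G[:,13] = (01100101001)·(00000000010) mod 2 = 0+0+0+0+0+0+0+0+0+0+0 mod 2 = 0
  c[14] = d·G[:,14] = (01100101001)·(00000000001) mod 2 = 0+0+0+0+0+0+0+0+0+0+1 mod 2 = 1
Codeword = 010011010101001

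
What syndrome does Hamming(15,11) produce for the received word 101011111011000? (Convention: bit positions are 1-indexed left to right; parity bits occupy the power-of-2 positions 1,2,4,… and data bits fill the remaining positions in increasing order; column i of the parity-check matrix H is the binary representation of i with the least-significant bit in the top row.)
Syndrome s = H · r^T (mod 2), r = 101011111011000:
  s[0] = (101010101010101)·(101011111011000) mod 2 = 1+0+1+0+1+0+1+0+1+0+1+0+0+0+0 mod 2 = 0
  s[1] = (011001100110011)·(101011111011000) mod 2 = 0+0+1+0+0+1+1+0+0+0+1+0+0+0+0 mod 2 = 0
  s[2] = (000111100001111)·(101011111011000) mod 2 = 0+0+0+0+1+1+1+0+0+0+0+1+0+0+0 mod 2 = 0
  s[3] = (000000011111111)·(101011111011000) mod 2 = 0+0+0+0+0+0+0+1+1+0+1+1+0+0+0 mod 2 = 0
Syndrome = 0000
s = 0: no error detected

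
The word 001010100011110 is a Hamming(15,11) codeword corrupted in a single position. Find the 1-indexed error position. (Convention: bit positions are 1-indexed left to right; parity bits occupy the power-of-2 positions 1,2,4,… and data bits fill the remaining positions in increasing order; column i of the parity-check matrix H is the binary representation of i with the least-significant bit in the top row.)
Syndrome s = H · r^T (mod 2), r = 001010100011110:
  s[0] = (101010101010101)·(001010100011110) mod 2 = 0+0+1+0+1+0+1+0+0+0+1+0+1+0+0 mod 2 = 1
  s[1] = (011001100110011)·(001010100011110) mod 2 = 0+0+1+0+0+0+1+0+0+0+1+0+0+1+0 mod 2 = 0
  s[2] = (000111100001111)·(001010100011110) mod 2 = 0+0+0+0+1+0+1+0+0+0+0+1+1+1+0 mod 2 = 1
  s[3] = (000000011111111)·(001010100011110) mod 2 = 0+0+0+0+0+0+0+0+0+0+1+1+1+1+0 mod 2 = 0
Syndrome = 1010
Column i of H is the binary representation of i, so the syndrome is the binary index of the flipped bit.
Read s = 1010 with s[0] as LSB: 1·2^0 + 0·2^1 + 1·2^2 + 0·2^3 = 5.
Error is at bit position 5.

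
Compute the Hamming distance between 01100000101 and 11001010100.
XOR = 10101010001, count of 1s = 5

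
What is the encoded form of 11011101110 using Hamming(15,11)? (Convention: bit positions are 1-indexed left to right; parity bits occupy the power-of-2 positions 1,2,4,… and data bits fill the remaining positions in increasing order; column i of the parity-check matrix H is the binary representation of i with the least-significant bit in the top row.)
Codeword c = d · G (mod 2), d = 11011101110:
  c[0] = d·G[:,0] = (11011101110)·(11011010101) mod 2 = 1+1+0+1+1+0+0+0+1+0+0 mod 2 = 1
  c[1] = d·G[:,1] = (11011101110)·(10110110011) mod 2 = 1+0+0+1+0+1+0+0+0+1+0 mod 2 = 0
  c[2] = d·G[:,2] = (11011101110)·(10000000000) mod 2 = 1+0+0+0+0+0+0+0+0+0+0 mod 2 = 1
  c[3] = d·G[:,3] = (11011101110)·(01110001111) mod 2 = 0+1+0+1+0+0+0+1+1+1+0 mod 2 = 1
  c[4] = d·G[:,4] = (11011101110)·(01000000000) mod 2 = 0+1+0+0+0+0+0+0+0+0+0 mod 2 = 1
  c[5] = d·G[:,5] = (11011101110)·(00100000000) mod 2 = 0+0+0+0+0+0+0+0+0+0+0 mod 2 = 0
  c[6] = d·G[:,6] = (11011101110)·(00010000000) mod 2 = 0+0+0+1+0+0+0+0+0+0+0 mod 2 = 1
  c[7] = d·G[:,7] = (11011101110)·(00001111111) mod 2 = 0+0+0+0+1+1+0+1+1+1+0 mod 2 = 1
  c[8] = d·G[:,8] = (11011101110)·(00001000000) mod 2 = 0+0+0+0+1+0+0+0+0+0+0 mod 2 = 1
  c[9] = d·G[:,9] = (11011101110)·(00000100000) mod 2 = 0+0+0+0+0+1+0+0+0+0+0 mod 2 = 1
  c[10] = d·G[:,10] = (11011101110)·(00000010000) mod 2 = 0+0+0+0+0+0+0+0+0+0+0 mod 2 = 0
  c[11] = d·G[:,11] = (11011101110)·(00000001000) mod 2 = 0+0+0+0+0+0+0+1+0+0+0 mod 2 = 1
  c[12] = d·G[:,12] = (11011101110)·(00000000100) mod 2 = 0+0+0+0+0+0+0+0+1+0+0 mod 2 = 1
  c[13] = d·G[:,13] = (11011101110)·(00000000010) mod 2 = 0+0+0+0+0+0+0+0+0+1+0 mod 2 = 1
  c[14] = d·G[:,14] = (11011101110)·(00000000001) mod 2 = 0+0+0+0+0+0+0+0+0+0+0 mod 2 = 0
Codeword = 101110111101110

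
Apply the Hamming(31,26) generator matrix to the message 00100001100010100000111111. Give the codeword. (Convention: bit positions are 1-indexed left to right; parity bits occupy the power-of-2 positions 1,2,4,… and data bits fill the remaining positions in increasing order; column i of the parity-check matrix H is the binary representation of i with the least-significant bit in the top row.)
Codeword c = d · G (mod 2), d = 00100001100010100000111111:
  c[0] = d·G[:,0] = (00100001100010100000111111)·(11011010101101010101010101) mod 2 = 0+0+0+0+0+0+0+0+1+0+0+0+0+0+0+0+0+0+0+0+0+1+0+1+0+1 mod 2 = 0
  c[1] = d·G[:,1] = (00100001100010100000111111)·(10110110011011001100110011) mod 2 = 0+0+1+0+0+0+0+0+0+0+0+0+1+0+0+0+0+0+0+0+1+1+0+0+1+1 mod 2 = 0
  c[2] = d·G[:,2] = (00100001100010100000111111)·(10000000000000000000000000) mod 2 = 0+0+0+0+0+0+0+0+0+0+0+0+0+0+0+0+0+0+0+0+0+0+0+0+0+0 mod 2 = 0
  c[3] = d·G[:,3] = (00100001100010100000111111)·(01110001111000111100001111) mod 2 = 0+0+1+0+0+0+0+1+1+0+0+0+0+0+1+0+0+0+0+0+0+0+1+1+1+1 mod 2 = 0
  c[4] = d·G[:,4] = (00100001100010100000111111)·(01000000000000000000000000) mod 2 = 0+0+0+0+0+0+0+0+0+0+0+0+0+0+0+0+0+0+0+0+0+0+0+0+0+0 mod 2 = 0
  c[5] = d·G[:,5] = (00100001100010100000111111)·(00100000000000000000000000) mod 2 = 0+0+1+0+0+0+0+0+0+0+0+0+0+0+0+0+0+0+0+0+0+0+0+0+0+0 mod 2 = 1
  c[6] = d·G[:,6] = (00100001100010100000111111)·(00010000000000000000000000) mod 2 = 0+0+0+0+0+0+0+0+0+0+0+0+0+0+0+0+0+0+0+0+0+0+0+0+0+0 mod 2 = 0
  c[7] = d·G[:,7] = (00100001100010100000111111)·(00001111111000000011111111) mod 2 = 0+0+0+0+0+0+0+1+1+0+0+0+0+0+0+0+0+0+0+0+1+1+1+1+1+1 mod 2 = 0
  c[8] = d·G[:,8] = (00100001100010100000111111)·(00001000000000000000000000) mod 2 = 0+0+0+0+0+0+0+0+0+0+0+0+0+0+0+0+0+0+0+0+0+0+0+0+0+0 mod 2 = 0
  c[9] = d·G[:,9] = (00100001100010100000111111)·(00000100000000000000000000) mod 2 = 0+0+0+0+0+0+0+0+0+0+0+0+0+0+0+0+0+0+0+0+0+0+0+0+0+0 mod 2 = 0
  c[10] = d·G[:,10] = (00100001100010100000111111)·(00000010000000000000000000) mod 2 = 0+0+0+0+0+0+0+0+0+0+0+0+0+0+0+0+0+0+0+0+0+0+0+0+0+0 mod 2 = 0
  c[11] = d·G[:,11] = (00100001100010100000111111)·(00000001000000000000000000) mod 2 = 0+0+0+0+0+0+0+1+0+0+0+0+0+0+0+0+0+0+0+0+0+0+0+0+0+0 mod 2 = 1
  c[12] = d·G[:,12] = (00100001100010100000111111)·(00000000100000000000000000) mod 2 = 0+0+0+0+0+0+0+0+1+0+0+0+0+0+0+0+0+0+0+0+0+0+0+0+0+0 mod 2 = 1
  c[13] = d·G[:,13] = (00100001100010100000111111)·(00000000010000000000000000) mod 2 = 0+0+0+0+0+0+0+0+0+0+0+0+0+0+0+0+0+0+0+0+0+0+0+0+0+0 mod 2 = 0
  c[14] = d·G[:,14] = (00100001100010100000111111)·(00000000001000000000000000) mod 2 = 0+0+0+0+0+0+0+0+0+0+0+0+0+0+0+0+0+0+0+0+0+0+0+0+0+0 mod 2 = 0
  c[15] = d·G[:,15] = (00100001100010100000111111)·(00000000000111111111111111) mod 2 = 0+0+0+0+0+0+0+0+0+0+0+0+1+0+1+0+0+0+0+0+1+1+1+1+1+1 mod 2 = 0
  c[16] = d·G[:,16] = (00100001100010100000111111)·(00000000000100000000000000) mod 2 = 0+0+0+0+0+0+0+0+0+0+0+0+0+0+0+0+0+0+0+0+0+0+0+0+0+0 mod 2 = 0
  c[17] = d·G[:,17] = (00100001100010100000111111)·(00000000000010000000000000) mod 2 = 0+0+0+0+0+0+0+0+0+0+0+0+1+0+0+0+0+0+0+0+0+0+0+0+0+0 mod 2 = 1
  c[18] = d·G[:,18] = (00100001100010100000111111)·(00000000000001000000000000) mod 2 = 0+0+0+0+0+0+0+0+0+0+0+0+0+0+0+0+0+0+0+0+0+0+0+0+0+0 mod 2 = 0
  c[19] = d·G[:,19] = (00100001100010100000111111)·(00000000000000100000000000) mod 2 = 0+0+0+0+0+0+0+0+0+0+0+0+0+0+1+0+0+0+0+0+0+0+0+0+0+0 mod 2 = 1
  c[20] = d·G[:,20] = (00100001100010100000111111)·(00000000000000010000000000) mod 2 = 0+0+0+0+0+0+0+0+0+0+0+0+0+0+0+0+0+0+0+0+0+0+0+0+0+0 mod 2 = 0
  c[21] = d·G[:,21] = (00100001100010100000111111)·(00000000000000001000000000) mod 2 = 0+0+0+0+0+0+0+0+0+0+0+0+0+0+0+0+0+0+0+0+0+0+0+0+0+0 mod 2 = 0
  c[22] = d·G[:,22] = (00100001100010100000111111)·(00000000000000000100000000) mod 2 = 0+0+0+0+0+0+0+0+0+0+0+0+0+0+0+0+0+0+0+0+0+0+0+0+0+0 mod 2 = 0
  c[23] = d·G[:,23] = (00100001100010100000111111)·(00000000000000000010000000) mod 2 = 0+0+0+0+0+0+0+0+0+0+0+0+0+0+0+0+0+0+0+0+0+0+0+0+0+0 mod 2 = 0
  c[24] = d·G[:,24] = (00100001100010100000111111)·(00000000000000000001000000) mod 2 = 0+0+0+0+0+0+0+0+0+0+0+0+0+0+0+0+0+0+0+0+0+0+0+0+0+0 mod 2 = 0
  c[25] = d·G[:,25] = (00100001100010100000111111)·(00000000000000000000100000) mod 2 = 0+0+0+0+0+0+0+0+0+0+0+0+0+0+0+0+0+0+0+0+1+0+0+0+0+0 mod 2 = 1
  c[26] = d·G[:,26] = (00100001100010100000111111)·(00000000000000000000010000) mod 2 = 0+0+0+0+0+0+0+0+0+0+0+0+0+0+0+0+0+0+0+0+0+1+0+0+0+0 mod 2 = 1
  c[27] = d·G[:,27] = (00100001100010100000111111)·(00000000000000000000001000) mod 2 = 0+0+0+0+0+0+0+0+0+0+0+0+0+0+0+0+0+0+0+0+0+0+1+0+0+0 mod 2 = 1
  c[28] = d·G[:,28] = (00100001100010100000111111)·(00000000000000000000000100) mod 2 = 0+0+0+0+0+0+0+0+0+0+0+0+0+0+0+0+0+0+0+0+0+0+0+1+0+0 mod 2 = 1
  c[29] = d·G[:,29] = (00100001100010100000111111)·(00000000000000000000000010) mod 2 = 0+0+0+0+0+0+0+0+0+0+0+0+0+0+0+0+0+0+0+0+0+0+0+0+1+0 mod 2 = 1
  c[30] = d·G[:,30] = (00100001100010100000111111)·(00000000000000000000000001) mod 2 = 0+0+0+0+0+0+0+0+0+0+0+0+0+0+0+0+0+0+0+0+0+0+0+0+0+1 mod 2 = 1
Codeword = 0000010000011000010100000111111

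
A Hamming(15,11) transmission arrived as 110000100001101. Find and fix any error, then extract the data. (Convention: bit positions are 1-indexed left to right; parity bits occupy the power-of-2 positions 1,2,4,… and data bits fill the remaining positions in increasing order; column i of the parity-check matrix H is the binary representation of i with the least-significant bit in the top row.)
Syndrome s = H · r^T (mod 2), r = 110000100001101:
  s[0] = (101010101010101)·(110000100001101) mod 2 = 1+0+0+0+0+0+1+0+0+0+0+0+1+0+1 mod 2 = 0
  s[1] = (011001100110011)·(110000100001101) mod 2 = 0+1+0+0+0+0+1+0+0+0+0+0+0+0+1 mod 2 = 1
  s[2] = (000111100001111)·(110000100001101) mod 2 = 0+0+0+0+0+0+1+0+0+0+0+1+1+0+1 mod 2 = 0
  s[3] = (000000011111111)·(110000100001101) mod 2 = 0+0+0+0+0+0+0+0+0+0+0+1+1+0+1 mod 2 = 1
Syndrome = 0101
Column 10 of H equals this syndrome → error at bit 10 (1-indexed).
Flip bit 10: 110000100001101 → 110000100101101
Extract data bits at positions {3,5,6,7,9,10,11,12,13,14,15}: 00010101101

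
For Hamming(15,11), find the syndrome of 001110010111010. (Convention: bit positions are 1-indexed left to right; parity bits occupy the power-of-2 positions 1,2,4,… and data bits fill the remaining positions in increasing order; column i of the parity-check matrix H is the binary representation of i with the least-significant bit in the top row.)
Syndrome s = H · r^T (mod 2), r = 001110010111010:
  s[0] = (101010101010101)·(001110010111010) mod 2 = 0+0+1+0+1+0+0+0+0+0+1+0+0+0+0 mod 2 = 1
  s[1] = (011001100110011)·(001110010111010) mod 2 = 0+0+1+0+0+0+0+0+0+1+1+0+0+1+0 mod 2 = 0
  s[2] = (000111100001111)·(001110010111010) mod 2 = 0+0+0+1+1+0+0+0+0+0+0+1+0+1+0 mod 2 = 0
  s[3] = (000000011111111)·(001110010111010) mod 2 = 0+0+0+0+0+0+0+1+0+1+1+1+0+1+0 mod 2 = 1
Syndrome = 1001
Non-zero syndrome: error at position 9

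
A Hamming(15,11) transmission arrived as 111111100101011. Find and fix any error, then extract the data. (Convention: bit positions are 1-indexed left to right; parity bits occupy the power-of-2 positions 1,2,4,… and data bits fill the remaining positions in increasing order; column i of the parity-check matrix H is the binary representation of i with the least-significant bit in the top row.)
Syndrome s = H · r^T (mod 2), r = 111111100101011:
  s[0] = (101010101010101)·(111111100101011) mod 2 = 1+0+1+0+1+0+1+0+0+0+0+0+0+0+1 mod 2 = 1
  s[1] = (011001100110011)·(111111100101011) mod 2 = 0+1+1+0+0+1+1+0+0+1+0+0+0+1+1 mod 2 = 1
  s[2] = (000111100001111)·(111111100101011) mod 2 = 0+0+0+1+1+1+1+0+0+0+0+1+0+1+1 mod 2 = 1
  s[3] = (000000011111111)·(111111100101011) mod 2 = 0+0+0+0+0+0+0+0+0+1+0+1+0+1+1 mod 2 = 0
Syndrome = 1110
Column 7 of H equals this syndrome → error at bit 7 (1-indexed).
Flip bit 7: 111111100101011 → 111111000101011
Extract data bits at positions {3,5,6,7,9,10,11,12,13,14,15}: 11100101011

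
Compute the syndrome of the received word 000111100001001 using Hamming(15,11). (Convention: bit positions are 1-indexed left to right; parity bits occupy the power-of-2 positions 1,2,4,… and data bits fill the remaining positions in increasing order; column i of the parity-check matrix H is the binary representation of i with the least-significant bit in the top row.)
Syndrome s = H · r^T (mod 2), r = 000111100001001:
  s[0] = (101010101010101)·(000111100001001) mod 2 = 0+0+0+0+1+0+1+0+0+0+0+0+0+0+1 mod 2 = 1
  s[1] = (011001100110011)·(000111100001001) mod 2 = 0+0+0+0+0+1+1+0+0+0+0+0+0+0+1 mod 2 = 1
  s[2] = (000111100001111)·(000111100001001) mod 2 = 0+0+0+1+1+1+1+0+0+0+0+1+0+0+1 mod 2 = 0
  s[3] = (000000011111111)·(000111100001001) mod 2 = 0+0+0+0+0+0+0+0+0+0+0+1+0+0+1 mod 2 = 0
Syndrome = 1100
Non-zero syndrome: error at position 3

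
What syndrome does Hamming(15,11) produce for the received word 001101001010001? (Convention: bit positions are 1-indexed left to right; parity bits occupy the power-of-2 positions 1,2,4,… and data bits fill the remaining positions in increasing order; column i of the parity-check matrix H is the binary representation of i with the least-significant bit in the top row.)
Syndrome s = H · r^T (mod 2), r = 001101001010001:
  s[0] = (101010101010101)·(001101001010001) mod 2 = 0+0+1+0+0+0+0+0+1+0+1+0+0+0+1 mod 2 = 0
  s[1] = (011001100110011)·(001101001010001) mod 2 = 0+0+1+0+0+1+0+0+0+0+1+0+0+0+1 mod 2 = 0
  s[2] = (000111100001111)·(001101001010001) mod 2 = 0+0+0+1+0+1+0+0+0+0+0+0+0+0+1 mod 2 = 1
  s[3] = (000000011111111)·(001101001010001) mod 2 = 0+0+0+0+0+0+0+0+1+0+1+0+0+0+1 mod 2 = 1
Syndrome = 0011
Non-zero syndrome: error at position 12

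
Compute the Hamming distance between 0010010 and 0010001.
XOR = 0000011, count of 1s = 2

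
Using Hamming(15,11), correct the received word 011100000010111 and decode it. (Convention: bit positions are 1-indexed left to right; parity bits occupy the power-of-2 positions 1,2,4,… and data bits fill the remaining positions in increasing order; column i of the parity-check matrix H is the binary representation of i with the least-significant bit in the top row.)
Syndrome s = H · r^T (mod 2), r = 011100000010111:
  s[0] = (101010101010101)·(011100000010111) mod 2 = 0+0+1+0+0+0+0+0+0+0+1+0+1+0+1 mod 2 = 0
  s[1] = (011001100110011)·(011100000010111) mod 2 = 0+1+1+0+0+0+0+0+0+0+1+0+0+1+1 mod 2 = 1
  s[2] = (000111100001111)·(011100000010111) mod 2 = 0+0+0+1+0+0+0+0+0+0+0+0+1+1+1 mod 2 = 0
  s[3] = (000000011111111)·(011100000010111) mod 2 = 0+0+0+0+0+0+0+0+0+0+1+0+1+1+1 mod 2 = 0
Syndrome = 0100
Column 2 of H equals this syndrome → error at bit 2 (1-indexed).
Flip bit 2: 011100000010111 → 001100000010111
Extract data bits at positions {3,5,6,7,9,10,11,12,13,14,15}: 10000010111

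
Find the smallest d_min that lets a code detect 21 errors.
Detecting e errors requires d_min ≥ e + 1 = 21 + 1 = 22.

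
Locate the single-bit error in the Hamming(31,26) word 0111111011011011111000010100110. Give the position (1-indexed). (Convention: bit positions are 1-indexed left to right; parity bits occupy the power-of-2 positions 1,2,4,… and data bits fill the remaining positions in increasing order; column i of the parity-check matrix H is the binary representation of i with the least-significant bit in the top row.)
Syndrome s = H · r^T (mod 2), r = 0111111011011011111000010100110:
  s[0] = (1010101010101010101010101010101)·(0111111011011011111000010100110) mod 2 = 0+0+1+0+1+0+1+0+1+0+0+0+1+0+1+0+1+0+1+0+0+0+0+0+0+0+0+0+1+0+0 mod 2 = 1
  s[1] = (0110011001100110011001100110011)·(0111111011011011111000010100110) mod 2 = 0+1+1+0+0+1+1+0+0+1+0+0+0+0+1+0+0+1+1+0+0+0+0+0+0+1+0+0+0+1+0 mod 2 = 0
  s[2] = (0001111000011110000111100001111)·(0111111011011011111000010100110) mod 2 = 0+0+0+1+1+1+1+0+0+0+0+1+1+0+1+0+0+0+0+0+0+0+0+0+0+0+0+0+1+1+0 mod 2 = 1
  s[3] = (0000000111111110000000011111111)·(0111111011011011111000010100110) mod 2 = 0+0+0+0+0+0+0+0+1+1+0+1+1+0+1+0+0+0+0+0+0+0+0+1+0+1+0+0+1+1+0 mod 2 = 1
  s[4] = (0000000000000001111111111111111)·(0111111011011011111000010100110) mod 2 = 0+0+0+0+0+0+0+0+0+0+0+0+0+0+0+1+1+1+1+0+0+0+0+1+0+1+0+0+1+1+0 mod 2 = 0
Syndrome = 10110
Column i of H is the binary representation of i, so the syndrome is the binary index of the flipped bit.
Read s = 10110 with s[0] as LSB: 1·2^0 + 0·2^1 + 1·2^2 + 1·2^3 + 0·2^4 = 13.
Error is at bit position 13.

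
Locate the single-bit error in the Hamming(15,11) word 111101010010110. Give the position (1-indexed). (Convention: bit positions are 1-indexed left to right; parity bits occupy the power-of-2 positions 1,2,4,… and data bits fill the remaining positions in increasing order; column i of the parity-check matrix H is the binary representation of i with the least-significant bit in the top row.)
Syndrome s = H · r^T (mod 2), r = 111101010010110:
  s[0] = (101010101010101)·(111101010010110) mod 2 = 1+0+1+0+0+0+0+0+0+0+1+0+1+0+0 mod 2 = 0
  s[1] = (011001100110011)·(111101010010110) mod 2 = 0+1+1+0+0+1+0+0+0+0+1+0+0+1+0 mod 2 = 1
  s[2] = (000111100001111)·(111101010010110) mod 2 = 0+0+0+1+0+1+0+0+0+0+0+0+1+1+0 mod 2 = 0
  s[3] = (000000011111111)·(111101010010110) mod 2 = 0+0+0+0+0+0+0+1+0+0+1+0+1+1+0 mod 2 = 0
Syndrome = 0100
Column i of H is the binary representation of i, so the syndrome is the binary index of the flipped bit.
Read s = 0100 with s[0] as LSB: 0·2^0 + 1·2^1 + 0·2^2 + 0·2^3 = 2.
Error is at bit position 2.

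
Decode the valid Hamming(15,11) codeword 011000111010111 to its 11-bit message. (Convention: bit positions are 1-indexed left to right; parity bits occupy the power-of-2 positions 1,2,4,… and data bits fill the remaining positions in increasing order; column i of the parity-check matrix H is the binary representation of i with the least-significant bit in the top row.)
Parity bits occupy power-of-2 positions; data bits are at positions {3,5,6,7,9,10,11,12,13,14,15} (1-indexed).
Extract: c[3]=1 c[5]=0 c[6]=0 c[7]=1 c[9]=1 c[10]=0 c[11]=1 c[12]=0 c[13]=1 c[14]=1 c[15]=1
Data = 10011010111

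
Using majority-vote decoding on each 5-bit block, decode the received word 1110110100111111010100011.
Split into 5-bit blocks and majority-vote each:
  block 1 = 11101: 4 ones, 1 zeros → 1
  block 2 = 10100: 2 ones, 3 zeros → 0
  block 3 = 11111: 5 ones, 0 zeros → 1
  block 4 = 10101: 3 ones, 2 zeros → 1
  block 5 = 00011: 2 ones, 3 zeros → 0
Decoded = 10110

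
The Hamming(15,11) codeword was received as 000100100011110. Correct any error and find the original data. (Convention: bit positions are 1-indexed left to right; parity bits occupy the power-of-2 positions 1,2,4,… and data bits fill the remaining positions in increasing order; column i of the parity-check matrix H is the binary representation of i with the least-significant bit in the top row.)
Syndrome s = H · r^T (mod 2), r = 000100100011110:
  s[0] = (101010101010101)·(000100100011110) mod 2 = 0+0+0+0+0+0+1+0+0+0+1+0+1+0+0 mod 2 = 1
  s[1] = (011001100110011)·(000100100011110) mod 2 = 0+0+0+0+0+0+1+0+0+0+1+0+0+1+0 mod 2 = 1
  s[2] = (000111100001111)·(000100100011110) mod 2 = 0+0+0+1+0+0+1+0+0+0+0+1+1+1+0 mod 2 = 1
  s[3] = (000000011111111)·(000100100011110) mod 2 = 0+0+0+0+0+0+0+0+0+0+1+1+1+1+0 mod 2 = 0
Syndrome = 1110
Column 7 of H equals this syndrome → error at bit 7 (1-indexed).
Flip bit 7: 000100100011110 → 000100000011110
Extract data bits at positions {3,5,6,7,9,10,11,12,13,14,15}: 00000011110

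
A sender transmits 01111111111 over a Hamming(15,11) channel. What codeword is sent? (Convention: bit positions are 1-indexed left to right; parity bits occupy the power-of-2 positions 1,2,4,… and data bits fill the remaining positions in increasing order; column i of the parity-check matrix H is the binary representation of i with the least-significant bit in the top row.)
Codeword c = d · G (mod 2), d = 01111111111:
  c[0] = d·G[:,0] = (01111111111)·(11011010101) mod 2 = 0+1+0+1+1+0+1+0+1+0+1 mod 2 = 0
  c[1] = d·G[:,1] = (01111111111)·(10110110011) mod 2 = 0+0+1+1+0+1+1+0+0+1+1 mod 2 = 0
  c[2] = d·G[:,2] = (01111111111)·(10000000000) mod 2 = 0+0+0+0+0+0+0+0+0+0+0 mod 2 = 0
  c[3] = d·G[:,3] = (01111111111)·(01110001111) mod 2 = 0+1+1+1+0+0+0+1+1+1+1 mod 2 = 1
  c[4] = d·G[:,4] = (01111111111)·(01000000000) mod 2 = 0+1+0+0+0+0+0+0+0+0+0 mod 2 = 1
  c[5] = d·G[:,5] = (01111111111)·(00100000000) mod 2 = 0+0+1+0+0+0+0+0+0+0+0 mod 2 = 1
  c[6] = d·G[:,6] = (01111111111)·(00010000000) mod 2 = 0+0+0+1+0+0+0+0+0+0+0 mod 2 = 1
  c[7] = d·G[:,7] = (01111111111)·(00001111111) mod 2 = 0+0+0+0+1+1+1+1+1+1+1 mod 2 = 1
  c[8] = d·G[:,8] = (01111111111)·(00001000000) mod 2 = 0+0+0+0+1+0+0+0+0+0+0 mod 2 = 1
  c[9] = d·G[:,9] = (01111111111)·(00000100000) mod 2 = 0+0+0+0+0+1+0+0+0+0+0 mod 2 = 1
  c[10] = d·G[:,10] = (01111111111)·(00000010000) mod 2 = 0+0+0+0+0+0+1+0+0+0+0 mod 2 = 1
  c[11] = d·G[:,11] = (01111111111)·(00000001000) mod 2 = 0+0+0+0+0+0+0+1+0+0+0 mod 2 = 1
  c[12] = d·G[:,12] = (01111111111)·(00000000100) mod 2 = 0+0+0+0+0+0+0+0+1+0+0 mod 2 = 1
  c[13] = d·G[:,13] = (01111111111)·(00000000010) mod 2 = 0+0+0+0+0+0+0+0+0+1+0 mod 2 = 1
  c[14] = d·G[:,14] = (01111111111)·(00000000001) mod 2 = 0+0+0+0+0+0+0+0+0+0+1 mod 2 = 1
Codeword = 000111111111111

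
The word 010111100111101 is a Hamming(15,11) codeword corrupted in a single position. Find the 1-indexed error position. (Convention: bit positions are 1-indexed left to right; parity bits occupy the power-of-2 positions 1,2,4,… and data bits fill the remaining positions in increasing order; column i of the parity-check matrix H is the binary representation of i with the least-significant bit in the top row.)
Syndrome s = H · r^T (mod 2), r = 010111100111101:
  s[0] = (101010101010101)·(010111100111101) mod 2 = 0+0+0+0+1+0+1+0+0+0+1+0+1+0+1 mod 2 = 1
  s[1] = (011001100110011)·(010111100111101) mod 2 = 0+1+0+0+0+1+1+0+0+1+1+0+0+0+1 mod 2 = 0
  s[2] = (000111100001111)·(010111100111101) mod 2 = 0+0+0+1+1+1+1+0+0+0+0+1+1+0+1 mod 2 = 1
  s[3] = (000000011111111)·(010111100111101) mod 2 = 0+0+0+0+0+0+0+0+0+1+1+1+1+0+1 mod 2 = 1
Syndrome = 1011
Column i of H is the binary representation of i, so the syndrome is the binary index of the flipped bit.
Read s = 1011 with s[0] as LSB: 1·2^0 + 0·2^1 + 1·2^2 + 1·2^3 = 13.
Error is at bit position 13.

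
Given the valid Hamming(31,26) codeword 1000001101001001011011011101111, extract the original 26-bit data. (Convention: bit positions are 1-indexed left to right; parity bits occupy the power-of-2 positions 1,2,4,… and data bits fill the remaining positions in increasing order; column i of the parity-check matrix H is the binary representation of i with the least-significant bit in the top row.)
Parity bits occupy power-of-2 positions; data bits are at positions {3,5,6,7,9,10,11,12,13,14,15,17,18,19,20,21,22,23,24,25,26,27,28,29,30,31} (1-indexed).
Extract: c[3]=0 c[5]=0 c[6]=0 c[7]=1 c[9]=0 c[10]=1 c[11]=0 c[12]=0 c[13]=1 c[14]=0 c[15]=0 c[17]=0 c[18]=1 c[19]=1 c[20]=0 c[21]=1 c[22]=1 c[23]=0 c[24]=1 c[25]=1 c[26]=1 c[27]=0 c[28]=1 c[29]=1 c[30]=1 c[31]=1
Data = 00010100100011011011101111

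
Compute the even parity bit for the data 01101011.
Sum of data bits: 0+1+1+0+1+0+1+1 = 5.
5 mod 2 = 1, so parity bit = 1.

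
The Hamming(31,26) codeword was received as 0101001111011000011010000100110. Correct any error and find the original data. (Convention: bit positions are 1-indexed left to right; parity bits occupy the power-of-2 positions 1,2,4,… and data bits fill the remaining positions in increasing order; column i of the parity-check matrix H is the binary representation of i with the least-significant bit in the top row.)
Syndrome s = H · r^T (mod 2), r = 0101001111011000011010000100110:
  s[0] = (1010101010101010101010101010101)·(0101001111011000011010000100110) mod 2 = 0+0+0+0+0+0+1+0+1+0+0+0+1+0+0+0+0+0+1+0+1+0+0+0+0+0+0+0+1+0+0 mod 2 = 0
  s[1] = (0110011001100110011001100110011)·(0101001111011000011010000100110) mod 2 = 0+1+0+0+0+0+1+0+0+1+0+0+0+0+0+0+0+1+1+0+0+0+0+0+0+1+0+0+0+1+0 mod 2 = 1
  s[2] = (0001111000011110000111100001111)·(0101001111011000011010000100110) mod 2 = 0+0+0+1+0+0+1+0+0+0+0+1+1+0+0+0+0+0+0+0+1+0+0+0+0+0+0+0+1+1+0 mod 2 = 1
  s[3] = (0000000111111110000000011111111)·(0101001111011000011010000100110) mod 2 = 0+0+0+0+0+0+0+1+1+1+0+1+1+0+0+0+0+0+0+0+0+0+0+0+0+1+0+0+1+1+0 mod 2 = 0
  s[4] = (0000000000000001111111111111111)·(0101001111011000011010000100110) mod 2 = 0+0+0+0+0+0+0+0+0+0+0+0+0+0+0+0+0+1+1+0+1+0+0+0+0+1+0+0+1+1+0 mod 2 = 0
Syndrome = 01100
Column 6 of H equals this syndrome → error at bit 6 (1-indexed).
Flip bit 6: 0101001111011000011010000100110 → 0101011111011000011010000100110
Extract data bits at positions {3,5,6,7,9,10,11,12,13,14,15,17,18,19,20,21,22,23,24,25,26,27,28,29,30,31}: 00111101100011010000100110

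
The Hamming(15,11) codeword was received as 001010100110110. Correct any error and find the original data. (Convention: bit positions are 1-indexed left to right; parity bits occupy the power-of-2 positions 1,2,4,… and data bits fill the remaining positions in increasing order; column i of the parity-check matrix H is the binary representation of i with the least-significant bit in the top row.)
Syndrome s = H · r^T (mod 2), r = 001010100110110:
  s[0] = (101010101010101)·(001010100110110) mod 2 = 0+0+1+0+1+0+1+0+0+0+1+0+1+0+0 mod 2 = 1
  s[1] = (011001100110011)·(001010100110110) mod 2 = 0+0+1+0+0+0+1+0+0+1+1+0+0+1+0 mod 2 = 1
  s[2] = (000111100001111)·(001010100110110) mod 2 = 0+0+0+0+1+0+1+0+0+0+0+0+1+1+0 mod 2 = 0
  s[3] = (000000011111111)·(001010100110110) mod 2 = 0+0+0+0+0+0+0+0+0+1+1+0+1+1+0 mod 2 = 0
Syndrome = 1100
Column 3 of H equals this syndrome → error at bit 3 (1-indexed).
Flip bit 3: 001010100110110 → 000010100110110
Extract data bits at positions {3,5,6,7,9,10,11,12,13,14,15}: 01010110110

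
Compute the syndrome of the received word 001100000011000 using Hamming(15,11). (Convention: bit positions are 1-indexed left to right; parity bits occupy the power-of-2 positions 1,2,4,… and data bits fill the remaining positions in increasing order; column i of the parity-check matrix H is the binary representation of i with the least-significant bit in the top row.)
Syndrome s = H · r^T (mod 2), r = 001100000011000:
  s[0] = (101010101010101)·(001100000011000) mod 2 = 0+0+1+0+0+0+0+0+0+0+1+0+0+0+0 mod 2 = 0
  s[1] = (011001100110011)·(001100000011000) mod 2 = 0+0+1+0+0+0+0+0+0+0+1+0+0+0+0 mod 2 = 0
  s[2] = (000111100001111)·(001100000011000) mod 2 = 0+0+0+1+0+0+0+0+0+0+0+1+0+0+0 mod 2 = 0
  s[3] = (000000011111111)·(001100000011000) mod 2 = 0+0+0+0+0+0+0+0+0+0+1+1+0+0+0 mod 2 = 0
Syndrome = 0000
s = 0: no error detected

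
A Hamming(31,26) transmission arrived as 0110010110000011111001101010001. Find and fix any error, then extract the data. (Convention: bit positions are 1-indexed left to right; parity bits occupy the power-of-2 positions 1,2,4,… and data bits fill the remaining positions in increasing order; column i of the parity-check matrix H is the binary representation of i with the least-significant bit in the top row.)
Syndrome s = H · r^T (mod 2), r = 0110010110000011111001101010001:
  s[0] = (1010101010101010101010101010101)·(0110010110000011111001101010001) mod 2 = 0+0+1+0+0+0+0+0+1+0+0+0+0+0+1+0+1+0+1+0+0+0+1+0+1+0+1+0+0+0+1 mod 2 = 1
  s[1] = (0110011001100110011001100110011)·(0110010110000011111001101010001) mod 2 = 0+1+1+0+0+1+0+0+0+0+0+0+0+0+1+0+0+1+1+0+0+1+1+0+0+0+1+0+0+0+1 mod 2 = 0
  s[2] = (0001111000011110000111100001111)·(0110010110000011111001101010001) mod 2 = 0+0+0+0+0+1+0+0+0+0+0+0+0+0+1+0+0+0+0+0+0+1+1+0+0+0+0+0+0+0+1 mod 2 = 1
  s[3] = (0000000111111110000000011111111)·(0110010110000011111001101010001) mod 2 = 0+0+0+0+0+0+0+1+1+0+0+0+0+0+1+0+0+0+0+0+0+0+0+0+1+0+1+0+0+0+1 mod 2 = 0
  s[4] = (0000000000000001111111111111111)·(0110010110000011111001101010001) mod 2 = 0+0+0+0+0+0+0+0+0+0+0+0+0+0+0+1+1+1+1+0+0+1+1+0+1+0+1+0+0+0+1 mod 2 = 1
Syndrome = 10101
Column 21 of H equals this syndrome → error at bit 21 (1-indexed).
Flip bit 21: 0110010110000011111001101010001 → 0110010110000011111011101010001
Extract data bits at positions {3,5,6,7,9,10,11,12,13,14,15,17,18,19,20,21,22,23,24,25,26,27,28,29,30,31}: 10101000001111011101010001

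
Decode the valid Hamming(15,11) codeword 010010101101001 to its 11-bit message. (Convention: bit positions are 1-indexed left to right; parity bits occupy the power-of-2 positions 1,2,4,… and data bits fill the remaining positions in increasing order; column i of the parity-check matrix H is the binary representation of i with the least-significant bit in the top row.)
Parity bits occupy power-of-2 positions; data bits are at positions {3,5,6,7,9,10,11,12,13,14,15} (1-indexed).
Extract: c[3]=0 c[5]=1 c[6]=0 c[7]=1 c[9]=1 c[10]=1 c[11]=0 c[12]=1 c[13]=0 c[14]=0 c[15]=1
Data = 01011101001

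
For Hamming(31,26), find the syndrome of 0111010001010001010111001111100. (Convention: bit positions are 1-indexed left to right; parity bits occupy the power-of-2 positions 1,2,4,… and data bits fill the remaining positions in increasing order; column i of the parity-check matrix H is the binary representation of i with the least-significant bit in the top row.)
Syndrome s = H · r^T (mod 2), r = 0111010001010001010111001111100:
  s[0] = (1010101010101010101010101010101)·(0111010001010001010111001111100) mod 2 = 0+0+1+0+0+0+0+0+0+0+0+0+0+0+0+0+0+0+0+0+1+0+0+0+1+0+1+0+1+0+0 mod 2 = 1
  s[1] = (0110011001100110011001100110011)·(0111010001010001010111001111100) mod 2 = 0+1+1+0+0+1+0+0+0+1+0+0+0+0+0+0+0+1+0+0+0+1+0+0+0+1+1+0+0+0+0 mod 2 = 0
  s[2] = (0001111000011110000111100001111)·(0111010001010001010111001111100) mod 2 = 0+0+0+1+0+1+0+0+0+0+0+1+0+0+0+0+0+0+0+1+1+1+0+0+0+0+0+1+1+0+0 mod 2 = 0
  s[3] = (0000000111111110000000011111111)·(0111010001010001010111001111100) mod 2 = 0+0+0+0+0+0+0+0+0+1+0+1+0+0+0+0+0+0+0+0+0+0+0+0+1+1+1+1+1+0+0 mod 2 = 1
  s[4] = (0000000000000001111111111111111)·(0111010001010001010111001111100) mod 2 = 0+0+0+0+0+0+0+0+0+0+0+0+0+0+0+1+0+1+0+1+1+1+0+0+1+1+1+1+1+0+0 mod 2 = 0
Syndrome = 10010
Non-zero syndrome: error at position 9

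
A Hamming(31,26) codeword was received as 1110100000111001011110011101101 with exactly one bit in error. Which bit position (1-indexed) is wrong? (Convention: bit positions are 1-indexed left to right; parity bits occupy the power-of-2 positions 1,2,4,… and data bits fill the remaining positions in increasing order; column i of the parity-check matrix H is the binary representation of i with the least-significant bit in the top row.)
Syndrome s = H · r^T (mod 2), r = 1110100000111001011110011101101:
  s[0] = (1010101010101010101010101010101)·(1110100000111001011110011101101) mod 2 = 1+0+1+0+1+0+0+0+0+0+1+0+1+0+0+0+0+0+1+0+1+0+0+0+1+0+0+0+1+0+1 mod 2 = 0
  s[1] = (0110011001100110011001100110011)·(1110100000111001011110011101101) mod 2 = 0+1+1+0+0+0+0+0+0+0+1+0+0+0+0+0+0+1+1+0+0+0+0+0+0+1+0+0+0+0+1 mod 2 = 1
  s[2] = (0001111000011110000111100001111)·(1110100000111001011110011101101) mod 2 = 0+0+0+0+1+0+0+0+0+0+0+1+1+0+0+0+0+0+0+1+1+0+0+0+0+0+0+1+1+0+1 mod 2 = 0
  s[3] = (0000000111111110000000011111111)·(1110100000111001011110011101101) mod 2 = 0+0+0+0+0+0+0+0+0+0+1+1+1+0+0+0+0+0+0+0+0+0+0+1+1+1+0+1+1+0+1 mod 2 = 1
  s[4] = (0000000000000001111111111111111)·(1110100000111001011110011101101) mod 2 = 0+0+0+0+0+0+0+0+0+0+0+0+0+0+0+1+0+1+1+1+1+0+0+1+1+1+0+1+1+0+1 mod 2 = 1
Syndrome = 01011
Column i of H is the binary representation of i, so the syndrome is the binary index of the flipped bit.
Read s = 01011 with s[0] as LSB: 0·2^0 + 1·2^1 + 0·2^2 + 1·2^3 + 1·2^4 = 26.
Error is at bit position 26.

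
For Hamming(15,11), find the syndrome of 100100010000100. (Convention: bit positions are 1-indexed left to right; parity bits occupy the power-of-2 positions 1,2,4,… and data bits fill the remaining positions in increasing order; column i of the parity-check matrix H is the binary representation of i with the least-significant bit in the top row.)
Syndrome s = H · r^T (mod 2), r = 100100010000100:
  s[0] = (101010101010101)·(100100010000100) mod 2 = 1+0+0+0+0+0+0+0+0+0+0+0+1+0+0 mod 2 = 0
  s[1] = (011001100110011)·(100100010000100) mod 2 = 0+0+0+0+0+0+0+0+0+0+0+0+0+0+0 mod 2 = 0
  s[2] = (000111100001111)·(100100010000100) mod 2 = 0+0+0+1+0+0+0+0+0+0+0+0+1+0+0 mod 2 = 0
  s[3] = (000000011111111)·(100100010000100) mod 2 = 0+0+0+0+0+0+0+1+0+0+0+0+1+0+0 mod 2 = 0
Syndrome = 0000
s = 0: no error detected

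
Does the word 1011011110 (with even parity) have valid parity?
Sum of all bits: 1+0+1+1+0+1+1+1+1+0 = 7; 7 mod 2 = 1. Result is 1 → parity error detected.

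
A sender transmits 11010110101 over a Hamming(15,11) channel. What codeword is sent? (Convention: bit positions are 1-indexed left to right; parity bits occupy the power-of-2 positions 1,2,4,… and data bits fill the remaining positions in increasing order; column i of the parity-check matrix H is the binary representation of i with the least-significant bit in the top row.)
Codeword c = d · G (mod 2), d = 11010110101:
  c[0] = d·G[:,0] = (11010110101)·(11011010101) mod 2 = 1+1+0+1+0+0+1+0+1+0+1 mod 2 = 0
  c[1] = d·G[:,1] = (11010110101)·(10110110011) mod 2 = 1+0+0+1+0+1+1+0+0+0+1 mod 2 = 1
  c[2] = d·G[:,2] = (11010110101)·(10000000000) mod 2 = 1+0+0+0+0+0+0+0+0+0+0 mod 2 = 1
  c[3] = d·G[:,3] = (11010110101)·(01110001111) mod 2 = 0+1+0+1+0+0+0+0+1+0+1 mod 2 = 0
  c[4] = d·G[:,4] = (11010110101)·(01000000000) mod 2 = 0+1+0+0+0+0+0+0+0+0+0 mod 2 = 1
  c[5] = d·G[:,5] = (11010110101)·(00100000000) mod 2 = 0+0+0+0+0+0+0+0+0+0+0 mod 2 = 0
  c[6] = d·G[:,6] = (11010110101)·(00010000000) mod 2 = 0+0+0+1+0+0+0+0+0+0+0 mod 2 = 1
  c[7] = d·G[:,7] = (11010110101)·(00001111111) mod 2 = 0+0+0+0+0+1+1+0+1+0+1 mod 2 = 0
  c[8] = d·G[:,8] = (11010110101)·(00001000000) mod 2 = 0+0+0+0+0+0+0+0+0+0+0 mod 2 = 0
  c[9] = d·G[:,9] = (11010110101)·(00000100000) mod 2 = 0+0+0+0+0+1+0+0+0+0+0 mod 2 = 1
  c[10] = d·G[:,10] = (11010110101)·(00000010000) mod 2 = 0+0+0+0+0+0+1+0+0+0+0 mod 2 = 1
  c[11] = d·G[:,11] = (11010110101)·(00000001000) mod 2 = 0+0+0+0+0+0+0+0+0+0+0 mod 2 = 0
  c[12] = d·G[:,12] = (11010110101)·(00000000100) mod 2 = 0+0+0+0+0+0+0+0+1+0+0 mod 2 = 1
  c[13] = d·G[:,13] = (11010110101)·(00000000010) mod 2 = 0+0+0+0+0+0+0+0+0+0+0 mod 2 = 0
  c[14] = d·G[:,14] = (11010110101)·(00000000001) mod 2 = 0+0+0+0+0+0+0+0+0+0+1 mod 2 = 1
Codeword = 011010100110101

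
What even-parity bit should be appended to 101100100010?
Sum of data bits: 1+0+1+1+0+0+1+0+0+0+1+0 = 5.
5 mod 2 = 1, so parity bit = 1.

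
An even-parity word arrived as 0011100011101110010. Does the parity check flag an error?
Sum of received bits: 0+0+1+1+1+0+0+0+1+1+1+0+1+1+1+0+0+1+0 = 10; 10 mod 2 = 0. Result is 0 → no error detected.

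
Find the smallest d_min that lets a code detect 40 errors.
Detecting e errors requires d_min ≥ e + 1 = 40 + 1 = 41.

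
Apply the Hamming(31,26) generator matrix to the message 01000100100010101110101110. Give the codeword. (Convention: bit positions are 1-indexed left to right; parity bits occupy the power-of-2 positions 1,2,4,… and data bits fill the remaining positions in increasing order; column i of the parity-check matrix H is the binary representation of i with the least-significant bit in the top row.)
Codeword c = d · G (mod 2), d = 01000100100010101110101110:
  c[0] = d·G[:,0] = (01000100100010101110101110)·(11011010101101010101010101) mod 2 = 0+1+0+0+0+0+0+0+1+0+0+0+0+0+0+0+0+1+0+0+0+0+0+1+0+0 mod 2 = 0
  c[1] = d·G[:,1] = (01000100100010101110101110)·(10110110011011001100110011) mod 2 = 0+0+0+0+0+1+0+0+0+0+0+0+1+0+0+0+1+1+0+0+1+0+0+0+1+0 mod 2 = 0
  c[2] = d·G[:,2] = (01000100100010101110101110)·(10000000000000000000000000) mod 2 = 0+0+0+0+0+0+0+0+0+0+0+0+0+0+0+0+0+0+0+0+0+0+0+0+0+0 mod 2 = 0
  c[3] = d·G[:,3] = (01000100100010101110101110)·(01110001111000111100001111) mod 2 = 0+1+0+0+0+0+0+0+1+0+0+0+0+0+1+0+1+1+0+0+0+0+1+1+1+0 mod 2 = 0
  c[4] = d·G[:,4] = (01000100100010101110101110)·(01000000000000000000000000) mod 2 = 0+1+0+0+0+0+0+0+0+0+0+0+0+0+0+0+0+0+0+0+0+0+0+0+0+0 mod 2 = 1
  c[5] = d·G[:,5] = (01000100100010101110101110)·(00100000000000000000000000) mod 2 = 0+0+0+0+0+0+0+0+0+0+0+0+0+0+0+0+0+0+0+0+0+0+0+0+0+0 mod 2 = 0
  c[6] = d·G[:,6] = (01000100100010101110101110)·(00010000000000000000000000) mod 2 = 0+0+0+0+0+0+0+0+0+0+0+0+0+0+0+0+0+0+0+0+0+0+0+0+0+0 mod 2 = 0
  c[7] = d·G[:,7] = (01000100100010101110101110)·(00001111111000000011111111) mod 2 = 0+0+0+0+0+1+0+0+1+0+0+0+0+0+0+0+0+0+1+0+1+0+1+1+1+0 mod 2 = 1
  c[8] = d·G[:,8] = (01000100100010101110101110)·(00001000000000000000000000) mod 2 = 0+0+0+0+0+0+0+0+0+0+0+0+0+0+0+0+0+0+0+0+0+0+0+0+0+0 mod 2 = 0
  c[9] = d·G[:,9] = (01000100100010101110101110)·(00000100000000000000000000) mod 2 = 0+0+0+0+0+1+0+0+0+0+0+0+0+0+0+0+0+0+0+0+0+0+0+0+0+0 mod 2 = 1
  c[10] = d·G[:,10] = (01000100100010101110101110)·(00000010000000000000000000) mod 2 = 0+0+0+0+0+0+0+0+0+0+0+0+0+0+0+0+0+0+0+0+0+0+0+0+0+0 mod 2 = 0
  c[11] = d·G[:,11] = (01000100100010101110101110)·(00000001000000000000000000) mod 2 = 0+0+0+0+0+0+0+0+0+0+0+0+0+0+0+0+0+0+0+0+0+0+0+0+0+0 mod 2 = 0
  c[12] = d·G[:,12] = (01000100100010101110101110)·(00000000100000000000000000) mod 2 = 0+0+0+0+0+0+0+0+1+0+0+0+0+0+0+0+0+0+0+0+0+0+0+0+0+0 mod 2 = 1
  c[13] = d·G[:,13] = (01000100100010101110101110)·(00000000010000000000000000) mod 2 = 0+0+0+0+0+0+0+0+0+0+0+0+0+0+0+0+0+0+0+0+0+0+0+0+0+0 mod 2 = 0
  c[14] = d·G[:,14] = (01000100100010101110101110)·(00000000001000000000000000) mod 2 = 0+0+0+0+0+0+0+0+0+0+0+0+0+0+0+0+0+0+0+0+0+0+0+0+0+0 mod 2 = 0
  c[15] = d·G[:,15] = (01000100100010101110101110)·(00000000000111111111111111) mod 2 = 0+0+0+0+0+0+0+0+0+0+0+0+1+0+1+0+1+1+1+0+1+0+1+1+1+0 mod 2 = 1
  c[16] = d·G[:,16] = (01000100100010101110101110)·(00000000000100000000000000) mod 2 = 0+0+0+0+0+0+0+0+0+0+0+0+0+0+0+0+0+0+0+0+0+0+0+0+0+0 mod 2 = 0
  c[17] = d·G[:,17] = (01000100100010101110101110)·(00000000000010000000000000) mod 2 = 0+0+0+0+0+0+0+0+0+0+0+0+1+0+0+0+0+0+0+0+0+0+0+0+0+0 mod 2 = 1
  c[18] = d·G[:,18] = (01000100100010101110101110)·(00000000000001000000000000) mod 2 = 0+0+0+0+0+0+0+0+0+0+0+0+0+0+0+0+0+0+0+0+0+0+0+0+0+0 mod 2 = 0
  c[19] = d·G[:,19] = (01000100100010101110101110)·(00000000000000100000000000) mod 2 = 0+0+0+0+0+0+0+0+0+0+0+0+0+0+1+0+0+0+0+0+0+0+0+0+0+0 mod 2 = 1
  c[20] = d·G[:,20] = (01000100100010101110101110)·(00000000000000010000000000) mod 2 = 0+0+0+0+0+0+0+0+0+0+0+0+0+0+0+0+0+0+0+0+0+0+0+0+0+0 mod 2 = 0
  c[21] = d·G[:,21] = (01000100100010101110101110)·(00000000000000001000000000) mod 2 = 0+0+0+0+0+0+0+0+0+0+0+0+0+0+0+0+1+0+0+0+0+0+0+0+0+0 mod 2 = 1
  c[22] = d·G[:,22] = (01000100100010101110101110)·(00000000000000000100000000) mod 2 = 0+0+0+0+0+0+0+0+0+0+0+0+0+0+0+0+0+1+0+0+0+0+0+0+0+0 mod 2 = 1
  c[23] = d·G[:,23] = (01000100100010101110101110)·(00000000000000000010000000) mod 2 = 0+0+0+0+0+0+0+0+0+0+0+0+0+0+0+0+0+0+1+0+0+0+0+0+0+0 mod 2 = 1
  c[24] = d·G[:,24] = (01000100100010101110101110)·(00000000000000000001000000) mod 2 = 0+0+0+0+0+0+0+0+0+0+0+0+0+0+0+0+0+0+0+0+0+0+0+0+0+0 mod 2 = 0
  c[25] = d·G[:,25] = (01000100100010101110101110)·(00000000000000000000100000) mod 2 = 0+0+0+0+0+0+0+0+0+0+0+0+0+0+0+0+0+0+0+0+1+0+0+0+0+0 mod 2 = 1
  c[26] = d·G[:,26] = (01000100100010101110101110)·(00000000000000000000010000) mod 2 = 0+0+0+0+0+0+0+0+0+0+0+0+0+0+0+0+0+0+0+0+0+0+0+0+0+0 mod 2 = 0
  c[27] = d·G[:,27] = (01000100100010101110101110)·(00000000000000000000001000) mod 2 = 0+0+0+0+0+0+0+0+0+0+0+0+0+0+0+0+0+0+0+0+0+0+1+0+0+0 mod 2 = 1
  c[28] = d·G[:,28] = (01000100100010101110101110)·(00000000000000000000000100) mod 2 = 0+0+0+0+0+0+0+0+0+0+0+0+0+0+0+0+0+0+0+0+0+0+0+1+0+0 mod 2 = 1
  c[29] = d·G[:,29] = (01000100100010101110101110)·(00000000000000000000000010) mod 2 = 0+0+0+0+0+0+0+0+0+0+0+0+0+0+0+0+0+0+0+0+0+0+0+0+1+0 mod 2 = 1
  c[30] = d·G[:,30] = (01000100100010101110101110)·(00000000000000000000000001) mod 2 = 0+0+0+0+0+0+0+0+0+0+0+0+0+0+0+0+0+0+0+0+0+0+0+0+0+0 mod 2 = 0
Codeword = 0000100101001001010101110101110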